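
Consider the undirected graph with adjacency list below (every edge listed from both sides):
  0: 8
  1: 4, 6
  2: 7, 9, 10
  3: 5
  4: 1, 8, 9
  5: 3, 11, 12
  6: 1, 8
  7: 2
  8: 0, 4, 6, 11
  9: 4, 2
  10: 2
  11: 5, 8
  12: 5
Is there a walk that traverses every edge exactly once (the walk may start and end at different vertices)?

No

Degrees: 0:1, 1:2, 2:3, 3:1, 4:3, 5:3, 6:2, 7:1, 8:4, 9:2, 10:1, 11:2, 12:1
Odd-degree vertices: 0, 2, 3, 4, 5, 7, 10, 12 (8 total).
An Eulerian trail requires 0 or 2 odd-degree vertices; here there are 8.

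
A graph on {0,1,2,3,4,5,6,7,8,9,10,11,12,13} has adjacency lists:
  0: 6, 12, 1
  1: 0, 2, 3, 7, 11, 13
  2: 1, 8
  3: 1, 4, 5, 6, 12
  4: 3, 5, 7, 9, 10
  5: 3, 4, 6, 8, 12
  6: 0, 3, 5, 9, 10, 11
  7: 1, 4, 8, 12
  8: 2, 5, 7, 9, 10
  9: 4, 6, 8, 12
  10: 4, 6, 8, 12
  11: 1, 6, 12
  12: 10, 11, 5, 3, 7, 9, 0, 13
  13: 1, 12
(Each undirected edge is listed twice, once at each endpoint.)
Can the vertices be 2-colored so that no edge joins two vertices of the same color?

No

3-5-6-3 is an odd cycle (length 3), and a bipartite graph can contain only even cycles.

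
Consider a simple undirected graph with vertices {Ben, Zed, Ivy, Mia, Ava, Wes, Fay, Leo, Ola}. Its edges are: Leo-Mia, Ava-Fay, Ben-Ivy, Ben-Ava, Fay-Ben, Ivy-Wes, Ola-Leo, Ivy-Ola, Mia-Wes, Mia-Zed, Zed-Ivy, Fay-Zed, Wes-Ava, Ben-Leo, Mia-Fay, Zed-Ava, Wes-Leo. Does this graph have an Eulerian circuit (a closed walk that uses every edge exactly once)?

Degrees: Ben:4, Zed:4, Ivy:4, Mia:4, Ava:4, Wes:4, Fay:4, Leo:4, Ola:2
All degrees are even and the non-isolated vertices are connected — an Eulerian circuit exists.

Yes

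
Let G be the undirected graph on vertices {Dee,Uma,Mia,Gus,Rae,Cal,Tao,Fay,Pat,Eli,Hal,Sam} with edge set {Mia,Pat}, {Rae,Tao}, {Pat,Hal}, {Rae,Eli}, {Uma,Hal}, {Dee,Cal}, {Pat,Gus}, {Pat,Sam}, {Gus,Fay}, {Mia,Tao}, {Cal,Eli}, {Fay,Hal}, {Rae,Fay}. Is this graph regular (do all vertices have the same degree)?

Degrees: Dee:1, Uma:1, Mia:2, Gus:2, Rae:3, Cal:2, Tao:2, Fay:3, Pat:4, Eli:2, Hal:3, Sam:1
Vertex Dee has degree 1 while Pat has degree 4, so the graph is not regular.

No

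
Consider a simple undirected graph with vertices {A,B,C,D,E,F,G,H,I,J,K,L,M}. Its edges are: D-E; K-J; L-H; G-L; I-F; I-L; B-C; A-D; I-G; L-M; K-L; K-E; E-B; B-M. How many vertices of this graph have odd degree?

10

Degrees: A:1, B:3, C:1, D:2, E:3, F:1, G:2, H:1, I:3, J:1, K:3, L:5, M:2
Odd-degree vertices: A, B, C, E, F, H, I, J, K, L.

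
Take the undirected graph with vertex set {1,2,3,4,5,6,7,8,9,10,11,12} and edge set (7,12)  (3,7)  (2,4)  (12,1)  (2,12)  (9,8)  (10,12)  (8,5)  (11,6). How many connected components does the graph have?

Component: {6, 11}
Component: {5, 8, 9}
Component: {1, 2, 3, 4, 7, 10, 12}

3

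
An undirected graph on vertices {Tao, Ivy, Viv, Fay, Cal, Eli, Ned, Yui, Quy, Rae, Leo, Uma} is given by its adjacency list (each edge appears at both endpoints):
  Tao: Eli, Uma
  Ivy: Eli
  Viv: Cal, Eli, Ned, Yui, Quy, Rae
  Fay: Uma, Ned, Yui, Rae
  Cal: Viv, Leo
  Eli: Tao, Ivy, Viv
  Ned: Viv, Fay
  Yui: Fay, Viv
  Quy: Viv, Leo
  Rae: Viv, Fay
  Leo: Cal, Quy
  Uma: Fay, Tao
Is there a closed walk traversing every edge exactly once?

No

Degrees: Tao:2, Ivy:1, Viv:6, Fay:4, Cal:2, Eli:3, Ned:2, Yui:2, Quy:2, Rae:2, Leo:2, Uma:2
Vertices with odd degree: Ivy, Eli. An Eulerian circuit requires all degrees even.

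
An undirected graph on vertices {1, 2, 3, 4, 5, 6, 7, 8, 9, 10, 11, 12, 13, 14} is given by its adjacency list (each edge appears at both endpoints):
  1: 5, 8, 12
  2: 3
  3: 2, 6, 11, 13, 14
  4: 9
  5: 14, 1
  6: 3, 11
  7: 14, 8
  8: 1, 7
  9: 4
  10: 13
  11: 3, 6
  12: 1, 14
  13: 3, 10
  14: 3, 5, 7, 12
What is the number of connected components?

Component: {4, 9}
Component: {1, 2, 3, 5, 6, 7, 8, 10, 11, 12, 13, 14}

2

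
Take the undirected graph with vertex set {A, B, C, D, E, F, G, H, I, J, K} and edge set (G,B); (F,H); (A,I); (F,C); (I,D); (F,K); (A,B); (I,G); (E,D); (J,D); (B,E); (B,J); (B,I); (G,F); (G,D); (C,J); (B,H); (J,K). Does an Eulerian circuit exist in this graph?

Yes

Degrees: A:2, B:6, C:2, D:4, E:2, F:4, G:4, H:2, I:4, J:4, K:2
All degrees are even and the non-isolated vertices are connected — an Eulerian circuit exists.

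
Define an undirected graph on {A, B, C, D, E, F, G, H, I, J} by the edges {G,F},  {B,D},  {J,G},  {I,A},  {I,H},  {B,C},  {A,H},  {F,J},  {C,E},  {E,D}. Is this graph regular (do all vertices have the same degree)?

Degrees: A:2, B:2, C:2, D:2, E:2, F:2, G:2, H:2, I:2, J:2
Every vertex has degree 2, so the graph is 2-regular.

Yes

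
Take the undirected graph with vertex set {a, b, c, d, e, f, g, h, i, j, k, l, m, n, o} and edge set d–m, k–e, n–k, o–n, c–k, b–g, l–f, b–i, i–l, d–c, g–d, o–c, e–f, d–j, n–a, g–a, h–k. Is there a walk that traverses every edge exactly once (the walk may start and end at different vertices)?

Degrees: a:2, b:2, c:3, d:4, e:2, f:2, g:3, h:1, i:2, j:1, k:4, l:2, m:1, n:3, o:2
Odd-degree vertices: c, g, h, j, m, n (6 total).
An Eulerian trail requires 0 or 2 odd-degree vertices; here there are 6.

No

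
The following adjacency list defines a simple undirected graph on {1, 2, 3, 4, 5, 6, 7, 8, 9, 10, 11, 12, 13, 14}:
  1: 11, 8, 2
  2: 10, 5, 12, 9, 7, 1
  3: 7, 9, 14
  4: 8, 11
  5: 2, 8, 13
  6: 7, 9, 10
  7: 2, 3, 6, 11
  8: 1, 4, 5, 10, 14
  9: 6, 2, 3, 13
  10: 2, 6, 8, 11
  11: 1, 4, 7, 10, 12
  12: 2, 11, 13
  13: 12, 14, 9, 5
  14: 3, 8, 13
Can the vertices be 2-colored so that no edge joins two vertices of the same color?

Yes

A valid 2-coloring puts {2, 3, 6, 8, 11, 13} on one side and {1, 4, 5, 7, 9, 10, 12, 14} on the other; every edge crosses between the two sides.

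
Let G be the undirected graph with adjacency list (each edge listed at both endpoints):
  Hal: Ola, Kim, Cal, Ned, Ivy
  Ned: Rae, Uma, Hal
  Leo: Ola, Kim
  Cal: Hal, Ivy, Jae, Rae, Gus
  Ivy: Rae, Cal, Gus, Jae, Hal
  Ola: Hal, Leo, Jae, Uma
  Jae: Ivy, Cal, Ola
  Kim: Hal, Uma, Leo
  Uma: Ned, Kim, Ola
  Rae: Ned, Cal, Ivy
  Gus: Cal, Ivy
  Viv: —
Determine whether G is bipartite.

The cycle Ivy-Cal-Gus-Ivy has length 3, which is odd, so the graph is not bipartite.

No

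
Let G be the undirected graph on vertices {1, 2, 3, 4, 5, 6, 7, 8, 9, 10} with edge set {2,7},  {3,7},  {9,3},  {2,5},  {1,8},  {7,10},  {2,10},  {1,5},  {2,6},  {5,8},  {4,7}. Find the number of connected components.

1

Component: {1, 2, 3, 4, 5, 6, 7, 8, 9, 10}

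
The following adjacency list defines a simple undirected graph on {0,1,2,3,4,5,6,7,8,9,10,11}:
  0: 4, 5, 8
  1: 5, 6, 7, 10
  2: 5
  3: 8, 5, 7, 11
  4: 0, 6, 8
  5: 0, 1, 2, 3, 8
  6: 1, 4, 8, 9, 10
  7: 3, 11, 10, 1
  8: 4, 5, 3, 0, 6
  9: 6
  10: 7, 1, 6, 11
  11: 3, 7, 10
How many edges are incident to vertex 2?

Neighbors of 2: 5.

1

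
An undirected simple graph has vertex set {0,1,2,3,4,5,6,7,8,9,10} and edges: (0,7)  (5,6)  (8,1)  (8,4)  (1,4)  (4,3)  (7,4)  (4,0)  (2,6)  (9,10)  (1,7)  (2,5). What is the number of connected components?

3

Component: {9, 10}
Component: {2, 5, 6}
Component: {0, 1, 3, 4, 7, 8}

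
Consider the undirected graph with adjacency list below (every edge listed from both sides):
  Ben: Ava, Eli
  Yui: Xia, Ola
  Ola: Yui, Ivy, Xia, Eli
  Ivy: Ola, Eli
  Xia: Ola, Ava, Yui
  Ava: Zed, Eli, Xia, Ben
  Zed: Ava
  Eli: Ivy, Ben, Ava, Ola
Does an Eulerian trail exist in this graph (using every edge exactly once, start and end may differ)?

Degrees: Ben:2, Yui:2, Ola:4, Ivy:2, Xia:3, Ava:4, Zed:1, Eli:4
Odd-degree vertices: Xia, Zed (2 total).
The non-isolated vertices are connected and exactly 2 have odd degree, so an Eulerian trail exists (from Xia to Zed).

Yes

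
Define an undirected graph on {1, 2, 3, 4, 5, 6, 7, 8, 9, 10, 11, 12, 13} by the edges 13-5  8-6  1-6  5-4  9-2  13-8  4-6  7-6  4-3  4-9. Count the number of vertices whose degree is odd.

4

Degrees: 1:1, 2:1, 3:1, 4:4, 5:2, 6:4, 7:1, 8:2, 9:2, 10:0, 11:0, 12:0, 13:2
Odd-degree vertices: 1, 2, 3, 7.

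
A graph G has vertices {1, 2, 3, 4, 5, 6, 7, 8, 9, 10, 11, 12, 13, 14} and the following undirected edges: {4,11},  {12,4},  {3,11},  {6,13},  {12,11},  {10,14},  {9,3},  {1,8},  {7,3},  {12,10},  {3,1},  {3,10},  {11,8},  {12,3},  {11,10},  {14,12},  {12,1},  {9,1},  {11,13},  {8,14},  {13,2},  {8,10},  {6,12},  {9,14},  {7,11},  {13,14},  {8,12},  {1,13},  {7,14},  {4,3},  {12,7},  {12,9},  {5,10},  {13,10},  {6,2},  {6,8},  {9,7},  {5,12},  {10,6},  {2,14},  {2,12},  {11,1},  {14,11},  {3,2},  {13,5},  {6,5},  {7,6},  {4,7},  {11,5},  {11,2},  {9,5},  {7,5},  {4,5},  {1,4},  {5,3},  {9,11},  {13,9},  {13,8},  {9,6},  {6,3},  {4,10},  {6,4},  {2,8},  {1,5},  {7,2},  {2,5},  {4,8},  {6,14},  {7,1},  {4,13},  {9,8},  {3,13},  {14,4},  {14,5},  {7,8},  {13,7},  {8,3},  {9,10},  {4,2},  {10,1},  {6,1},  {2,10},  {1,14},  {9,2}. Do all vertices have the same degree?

Degrees: 1:12, 2:12, 3:12, 4:12, 5:12, 6:12, 7:12, 8:12, 9:12, 10:12, 11:12, 12:12, 13:12, 14:12
All degrees equal 12; the graph is regular.

Yes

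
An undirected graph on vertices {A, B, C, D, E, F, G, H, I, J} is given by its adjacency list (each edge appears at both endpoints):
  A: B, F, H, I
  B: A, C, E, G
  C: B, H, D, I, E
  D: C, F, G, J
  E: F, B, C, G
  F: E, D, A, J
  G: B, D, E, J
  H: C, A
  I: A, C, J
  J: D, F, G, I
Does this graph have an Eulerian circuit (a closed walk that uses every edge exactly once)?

Degrees: A:4, B:4, C:5, D:4, E:4, F:4, G:4, H:2, I:3, J:4
Vertices with odd degree: C, I. An Eulerian circuit requires all degrees even.

No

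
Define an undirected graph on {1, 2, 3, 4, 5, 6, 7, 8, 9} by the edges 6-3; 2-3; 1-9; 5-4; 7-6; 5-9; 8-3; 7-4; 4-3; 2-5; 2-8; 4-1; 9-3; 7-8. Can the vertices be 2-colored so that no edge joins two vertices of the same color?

The cycle 2-8-3-2 has length 3, which is odd, so the graph is not bipartite.

No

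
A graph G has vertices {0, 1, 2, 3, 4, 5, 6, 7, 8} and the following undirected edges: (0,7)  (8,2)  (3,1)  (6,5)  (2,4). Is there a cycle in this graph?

No

The graph has 9 vertices, 5 edges, and 4 connected components.
Since 5 = 9 - 4, the graph is a forest and contains no cycle.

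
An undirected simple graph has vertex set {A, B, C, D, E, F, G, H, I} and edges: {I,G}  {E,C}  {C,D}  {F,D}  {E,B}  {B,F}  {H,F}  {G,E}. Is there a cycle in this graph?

The graph has 9 vertices, 8 edges, and 2 connected components.
One cycle is B-E-C-D-F-B.

Yes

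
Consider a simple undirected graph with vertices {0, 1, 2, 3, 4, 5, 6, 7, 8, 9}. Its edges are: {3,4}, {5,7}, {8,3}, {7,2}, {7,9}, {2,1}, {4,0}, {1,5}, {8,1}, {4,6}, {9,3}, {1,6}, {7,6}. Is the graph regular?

No

Degrees: 0:1, 1:4, 2:2, 3:3, 4:3, 5:2, 6:3, 7:4, 8:2, 9:2
Degrees are not all equal (e.g. deg(0)=1 but deg(1)=4); not regular.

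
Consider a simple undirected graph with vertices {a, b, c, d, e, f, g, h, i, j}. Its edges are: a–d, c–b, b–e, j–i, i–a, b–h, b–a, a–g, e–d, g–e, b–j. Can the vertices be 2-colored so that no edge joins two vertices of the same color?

Color {b, d, f, g, i} black and {a, c, e, h, j} white. No edge joins two same-colored vertices, so the graph is bipartite.

Yes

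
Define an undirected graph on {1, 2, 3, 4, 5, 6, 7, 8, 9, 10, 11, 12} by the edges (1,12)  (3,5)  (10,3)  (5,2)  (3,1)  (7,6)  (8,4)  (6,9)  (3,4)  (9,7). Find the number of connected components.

Component: {11}
Component: {6, 7, 9}
Component: {1, 2, 3, 4, 5, 8, 10, 12}

3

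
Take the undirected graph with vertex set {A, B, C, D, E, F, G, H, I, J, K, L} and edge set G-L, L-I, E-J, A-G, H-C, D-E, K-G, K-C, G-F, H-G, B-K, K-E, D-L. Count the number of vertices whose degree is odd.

Degrees: A:1, B:1, C:2, D:2, E:3, F:1, G:5, H:2, I:1, J:1, K:4, L:3
Odd-degree vertices: A, B, E, F, G, I, J, L.

8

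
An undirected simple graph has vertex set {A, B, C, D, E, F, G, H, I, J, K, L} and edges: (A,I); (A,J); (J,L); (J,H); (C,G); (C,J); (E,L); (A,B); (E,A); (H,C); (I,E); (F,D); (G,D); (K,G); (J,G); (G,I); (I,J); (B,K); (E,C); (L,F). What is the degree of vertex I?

Neighbors of I: A, E, G, J.

4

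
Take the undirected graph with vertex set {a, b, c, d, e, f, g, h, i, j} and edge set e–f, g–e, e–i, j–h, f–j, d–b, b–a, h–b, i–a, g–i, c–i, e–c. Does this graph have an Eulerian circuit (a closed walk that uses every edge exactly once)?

No

Degrees: a:2, b:3, c:2, d:1, e:4, f:2, g:2, h:2, i:4, j:2
Vertices with odd degree: b, d. An Eulerian circuit requires all degrees even.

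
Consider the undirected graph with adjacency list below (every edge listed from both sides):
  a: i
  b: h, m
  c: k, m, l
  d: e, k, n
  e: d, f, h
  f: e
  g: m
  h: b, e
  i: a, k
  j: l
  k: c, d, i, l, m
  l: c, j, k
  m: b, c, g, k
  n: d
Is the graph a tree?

No

|V| = 14, |E| = 16.
Connected but with 16 > 13 edges, so it has a cycle and is not a tree.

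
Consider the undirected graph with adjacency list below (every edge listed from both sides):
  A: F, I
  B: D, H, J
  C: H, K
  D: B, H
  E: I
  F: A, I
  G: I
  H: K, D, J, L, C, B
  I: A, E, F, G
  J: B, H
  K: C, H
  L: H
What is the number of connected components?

Component: {A, E, F, G, I}
Component: {B, C, D, H, J, K, L}

2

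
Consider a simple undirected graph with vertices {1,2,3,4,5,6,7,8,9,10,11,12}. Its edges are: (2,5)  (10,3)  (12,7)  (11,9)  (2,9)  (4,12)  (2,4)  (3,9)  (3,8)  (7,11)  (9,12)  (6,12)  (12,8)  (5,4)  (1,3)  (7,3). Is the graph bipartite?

4-5-2-4 is an odd cycle (length 3), and a bipartite graph can contain only even cycles.

No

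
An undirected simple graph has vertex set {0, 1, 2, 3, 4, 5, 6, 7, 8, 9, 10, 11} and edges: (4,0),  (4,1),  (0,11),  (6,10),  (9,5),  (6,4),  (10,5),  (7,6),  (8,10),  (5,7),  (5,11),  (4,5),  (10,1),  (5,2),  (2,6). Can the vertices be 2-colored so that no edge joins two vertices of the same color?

Color {2, 3, 4, 7, 9, 10, 11} black and {0, 1, 5, 6, 8} white. No edge joins two same-colored vertices, so the graph is bipartite.

Yes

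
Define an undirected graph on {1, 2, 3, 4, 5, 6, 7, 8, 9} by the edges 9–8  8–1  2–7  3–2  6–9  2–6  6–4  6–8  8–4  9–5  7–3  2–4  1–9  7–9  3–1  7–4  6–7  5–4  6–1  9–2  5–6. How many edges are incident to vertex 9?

Neighbors of 9: 1, 2, 5, 6, 7, 8.

6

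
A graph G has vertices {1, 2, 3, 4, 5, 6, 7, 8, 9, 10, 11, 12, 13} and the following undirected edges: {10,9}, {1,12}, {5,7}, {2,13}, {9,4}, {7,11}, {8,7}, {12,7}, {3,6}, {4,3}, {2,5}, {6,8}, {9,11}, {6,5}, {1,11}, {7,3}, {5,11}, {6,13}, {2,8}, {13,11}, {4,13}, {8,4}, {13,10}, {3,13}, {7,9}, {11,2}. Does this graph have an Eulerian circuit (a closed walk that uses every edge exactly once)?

Degrees: 1:2, 2:4, 3:4, 4:4, 5:4, 6:4, 7:6, 8:4, 9:4, 10:2, 11:6, 12:2, 13:6
Every vertex has even degree and the edges form a single connected piece, so an Eulerian circuit exists.

Yes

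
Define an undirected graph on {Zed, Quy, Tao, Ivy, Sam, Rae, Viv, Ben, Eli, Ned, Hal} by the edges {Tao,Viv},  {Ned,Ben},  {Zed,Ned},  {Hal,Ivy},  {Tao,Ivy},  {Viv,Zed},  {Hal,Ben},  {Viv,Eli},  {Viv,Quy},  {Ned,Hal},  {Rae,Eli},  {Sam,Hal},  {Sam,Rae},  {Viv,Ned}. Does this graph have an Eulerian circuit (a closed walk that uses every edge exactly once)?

No

Degrees: Zed:2, Quy:1, Tao:2, Ivy:2, Sam:2, Rae:2, Viv:5, Ben:2, Eli:2, Ned:4, Hal:4
Vertices with odd degree: Quy, Viv. An Eulerian circuit requires all degrees even.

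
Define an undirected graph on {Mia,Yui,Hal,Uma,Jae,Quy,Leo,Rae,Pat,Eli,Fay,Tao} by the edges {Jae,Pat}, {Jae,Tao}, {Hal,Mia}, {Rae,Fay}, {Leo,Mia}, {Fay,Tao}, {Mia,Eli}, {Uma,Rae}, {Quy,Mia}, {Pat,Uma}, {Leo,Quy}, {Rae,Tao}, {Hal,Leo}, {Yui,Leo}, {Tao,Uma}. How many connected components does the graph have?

Component: {Mia, Yui, Hal, Quy, Leo, Eli}
Component: {Uma, Jae, Rae, Pat, Fay, Tao}

2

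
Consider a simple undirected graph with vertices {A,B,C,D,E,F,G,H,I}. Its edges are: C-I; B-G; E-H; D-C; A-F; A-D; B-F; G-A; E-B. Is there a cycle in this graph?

Yes

|V| = 9, |E| = 9, number of components = 1.
Since 9 > 9 - 1, a cycle must exist; for instance A-F-B-G-A.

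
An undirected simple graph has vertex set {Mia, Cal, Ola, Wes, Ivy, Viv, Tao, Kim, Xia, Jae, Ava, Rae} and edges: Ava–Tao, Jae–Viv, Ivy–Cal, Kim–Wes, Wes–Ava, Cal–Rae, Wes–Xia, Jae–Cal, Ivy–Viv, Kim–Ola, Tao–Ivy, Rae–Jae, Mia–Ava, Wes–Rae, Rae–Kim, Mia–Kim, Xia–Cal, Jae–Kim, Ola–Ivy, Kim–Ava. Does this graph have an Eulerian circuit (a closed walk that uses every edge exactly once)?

Yes

Degrees: Mia:2, Cal:4, Ola:2, Wes:4, Ivy:4, Viv:2, Tao:2, Kim:6, Xia:2, Jae:4, Ava:4, Rae:4
All degrees are even and the non-isolated vertices are connected — an Eulerian circuit exists.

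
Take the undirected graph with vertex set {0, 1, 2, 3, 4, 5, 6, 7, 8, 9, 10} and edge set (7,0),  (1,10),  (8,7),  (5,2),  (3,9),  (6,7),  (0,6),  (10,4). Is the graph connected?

Component: {2, 5}
Component: {3, 9}
Component: {1, 4, 10}
Component: {0, 6, 7, 8}
There are 4 separate components, so the graph is not connected.

No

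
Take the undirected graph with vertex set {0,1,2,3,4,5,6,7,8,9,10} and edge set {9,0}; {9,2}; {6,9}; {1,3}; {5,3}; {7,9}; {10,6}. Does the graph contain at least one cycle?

|V| = 11, |E| = 7, number of components = 4.
A forest on 11 vertices with 4 components has exactly 7 edges, which matches — so no cycle.

No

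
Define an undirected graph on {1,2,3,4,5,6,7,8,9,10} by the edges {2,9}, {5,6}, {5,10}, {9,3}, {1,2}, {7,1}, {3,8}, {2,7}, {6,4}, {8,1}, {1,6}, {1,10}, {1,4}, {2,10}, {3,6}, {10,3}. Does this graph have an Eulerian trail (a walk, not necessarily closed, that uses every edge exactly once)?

Yes

Degrees: 1:6, 2:4, 3:4, 4:2, 5:2, 6:4, 7:2, 8:2, 9:2, 10:4
Odd-degree vertices: none (0 total).
With 0 odd-degree vertices and all edges in one connected piece, an Eulerian trail exists.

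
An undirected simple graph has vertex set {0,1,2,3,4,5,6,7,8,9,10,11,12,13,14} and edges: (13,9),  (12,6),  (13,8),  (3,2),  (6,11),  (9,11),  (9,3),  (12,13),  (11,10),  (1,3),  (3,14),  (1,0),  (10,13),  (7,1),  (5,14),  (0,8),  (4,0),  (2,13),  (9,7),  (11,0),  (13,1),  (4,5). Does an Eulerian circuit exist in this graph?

Yes

Degrees: 0:4, 1:4, 2:2, 3:4, 4:2, 5:2, 6:2, 7:2, 8:2, 9:4, 10:2, 11:4, 12:2, 13:6, 14:2
Every vertex has even degree and the edges form a single connected piece, so an Eulerian circuit exists.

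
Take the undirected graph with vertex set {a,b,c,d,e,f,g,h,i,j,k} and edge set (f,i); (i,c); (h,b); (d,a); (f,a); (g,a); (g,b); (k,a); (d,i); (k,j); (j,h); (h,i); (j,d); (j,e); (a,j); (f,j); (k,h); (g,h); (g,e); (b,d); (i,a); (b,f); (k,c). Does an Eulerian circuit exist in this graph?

Degrees: a:6, b:4, c:2, d:4, e:2, f:4, g:4, h:5, i:5, j:6, k:4
h, i have odd degree; an Eulerian circuit needs every degree to be even, so none exists.

No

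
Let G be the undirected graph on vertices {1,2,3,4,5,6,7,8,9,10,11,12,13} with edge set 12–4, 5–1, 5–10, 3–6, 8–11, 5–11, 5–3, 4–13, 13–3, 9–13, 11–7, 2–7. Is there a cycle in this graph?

|V| = 13, |E| = 12, number of components = 1.
A forest on 13 vertices with 1 component has exactly 12 edges, which matches — so no cycle.

No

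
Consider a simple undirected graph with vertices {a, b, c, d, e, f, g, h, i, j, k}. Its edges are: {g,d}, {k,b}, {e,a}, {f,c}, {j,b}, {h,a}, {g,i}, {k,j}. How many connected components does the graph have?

4

Component: {c, f}
Component: {a, e, h}
Component: {b, j, k}
Component: {d, g, i}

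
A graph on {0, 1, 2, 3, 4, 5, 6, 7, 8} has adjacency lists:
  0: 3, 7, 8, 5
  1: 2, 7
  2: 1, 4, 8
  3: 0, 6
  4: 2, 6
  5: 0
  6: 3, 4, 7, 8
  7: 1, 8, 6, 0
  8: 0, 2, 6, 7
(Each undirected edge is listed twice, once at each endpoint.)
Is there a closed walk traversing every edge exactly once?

Degrees: 0:4, 1:2, 2:3, 3:2, 4:2, 5:1, 6:4, 7:4, 8:4
Vertices with odd degree: 2, 5. An Eulerian circuit requires all degrees even.

No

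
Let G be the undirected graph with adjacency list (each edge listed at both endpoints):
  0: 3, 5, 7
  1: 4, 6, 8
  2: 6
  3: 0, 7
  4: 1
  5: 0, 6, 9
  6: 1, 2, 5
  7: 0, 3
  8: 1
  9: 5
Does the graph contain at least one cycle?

|V| = 10, |E| = 10, number of components = 1.
Since 10 > 10 - 1, a cycle must exist; for instance 0-3-7-0.

Yes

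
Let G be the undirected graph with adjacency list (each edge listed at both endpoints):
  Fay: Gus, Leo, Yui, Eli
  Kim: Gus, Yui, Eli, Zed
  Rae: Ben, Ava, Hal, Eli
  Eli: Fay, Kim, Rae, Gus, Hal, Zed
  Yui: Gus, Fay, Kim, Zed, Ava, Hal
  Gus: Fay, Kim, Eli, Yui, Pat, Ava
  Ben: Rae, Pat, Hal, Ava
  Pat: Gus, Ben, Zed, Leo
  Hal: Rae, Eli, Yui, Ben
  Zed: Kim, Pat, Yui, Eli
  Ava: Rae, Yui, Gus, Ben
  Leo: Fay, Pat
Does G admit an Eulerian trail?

Degrees: Fay:4, Kim:4, Rae:4, Eli:6, Yui:6, Gus:6, Ben:4, Pat:4, Hal:4, Zed:4, Ava:4, Leo:2
Odd-degree vertices: none (0 total).
The non-isolated vertices are connected and exactly 0 have odd degree, so an Eulerian trail exists.

Yes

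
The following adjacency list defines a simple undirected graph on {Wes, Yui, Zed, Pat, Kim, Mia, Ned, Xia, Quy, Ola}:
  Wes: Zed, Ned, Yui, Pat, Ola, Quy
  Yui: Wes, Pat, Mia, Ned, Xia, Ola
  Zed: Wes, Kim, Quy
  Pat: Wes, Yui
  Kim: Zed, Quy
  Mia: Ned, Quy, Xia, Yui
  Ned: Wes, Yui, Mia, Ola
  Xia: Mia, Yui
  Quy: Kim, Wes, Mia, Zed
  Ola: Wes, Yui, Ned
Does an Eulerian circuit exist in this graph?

Degrees: Wes:6, Yui:6, Zed:3, Pat:2, Kim:2, Mia:4, Ned:4, Xia:2, Quy:4, Ola:3
Vertices with odd degree: Zed, Ola. An Eulerian circuit requires all degrees even.

No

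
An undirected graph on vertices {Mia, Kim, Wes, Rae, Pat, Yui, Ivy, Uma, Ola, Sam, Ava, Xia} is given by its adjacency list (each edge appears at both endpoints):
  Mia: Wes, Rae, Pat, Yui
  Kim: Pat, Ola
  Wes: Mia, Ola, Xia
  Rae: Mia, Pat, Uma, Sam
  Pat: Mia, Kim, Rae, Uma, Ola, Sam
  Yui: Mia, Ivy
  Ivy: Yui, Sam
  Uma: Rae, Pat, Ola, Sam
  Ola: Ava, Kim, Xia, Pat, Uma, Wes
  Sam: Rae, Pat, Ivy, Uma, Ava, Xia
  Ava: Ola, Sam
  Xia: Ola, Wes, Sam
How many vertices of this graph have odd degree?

2

Degrees: Mia:4, Kim:2, Wes:3, Rae:4, Pat:6, Yui:2, Ivy:2, Uma:4, Ola:6, Sam:6, Ava:2, Xia:3
Odd-degree vertices: Wes, Xia.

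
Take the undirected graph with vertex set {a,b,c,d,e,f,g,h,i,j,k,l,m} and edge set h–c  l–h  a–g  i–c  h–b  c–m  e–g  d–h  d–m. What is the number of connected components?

Component: {f}
Component: {j}
Component: {k}
Component: {a, e, g}
Component: {b, c, d, h, i, l, m}

5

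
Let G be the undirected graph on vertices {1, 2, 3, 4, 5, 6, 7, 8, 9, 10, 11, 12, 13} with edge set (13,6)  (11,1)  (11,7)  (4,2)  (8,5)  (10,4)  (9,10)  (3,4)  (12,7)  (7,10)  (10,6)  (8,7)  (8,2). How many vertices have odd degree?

Degrees: 1:1, 2:2, 3:1, 4:3, 5:1, 6:2, 7:4, 8:3, 9:1, 10:4, 11:2, 12:1, 13:1
Odd-degree vertices: 1, 3, 4, 5, 8, 9, 12, 13.

8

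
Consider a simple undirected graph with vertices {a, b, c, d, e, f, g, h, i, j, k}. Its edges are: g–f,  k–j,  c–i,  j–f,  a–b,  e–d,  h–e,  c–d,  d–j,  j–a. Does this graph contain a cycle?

The graph has 11 vertices, 10 edges, and 1 connected component.
Since 10 = 11 - 1, the graph is a forest and contains no cycle.

No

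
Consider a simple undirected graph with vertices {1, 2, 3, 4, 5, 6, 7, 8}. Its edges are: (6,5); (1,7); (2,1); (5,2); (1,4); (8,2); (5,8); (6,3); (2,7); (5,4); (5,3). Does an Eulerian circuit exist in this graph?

No

Degrees: 1:3, 2:4, 3:2, 4:2, 5:5, 6:2, 7:2, 8:2
1, 5 have odd degree; an Eulerian circuit needs every degree to be even, so none exists.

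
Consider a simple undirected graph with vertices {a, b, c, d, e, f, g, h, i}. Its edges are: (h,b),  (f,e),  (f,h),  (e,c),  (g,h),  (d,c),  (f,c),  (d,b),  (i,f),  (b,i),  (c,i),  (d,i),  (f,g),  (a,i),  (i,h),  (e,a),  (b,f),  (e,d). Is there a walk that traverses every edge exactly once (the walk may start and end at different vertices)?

Yes

Degrees: a:2, b:4, c:4, d:4, e:4, f:6, g:2, h:4, i:6
Odd-degree vertices: none (0 total).
The non-isolated vertices are connected and exactly 0 have odd degree, so an Eulerian trail exists.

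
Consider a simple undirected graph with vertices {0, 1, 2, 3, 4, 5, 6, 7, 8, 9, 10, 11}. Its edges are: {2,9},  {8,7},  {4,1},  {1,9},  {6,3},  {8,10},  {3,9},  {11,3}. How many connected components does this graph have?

4

Component: {0}
Component: {5}
Component: {7, 8, 10}
Component: {1, 2, 3, 4, 6, 9, 11}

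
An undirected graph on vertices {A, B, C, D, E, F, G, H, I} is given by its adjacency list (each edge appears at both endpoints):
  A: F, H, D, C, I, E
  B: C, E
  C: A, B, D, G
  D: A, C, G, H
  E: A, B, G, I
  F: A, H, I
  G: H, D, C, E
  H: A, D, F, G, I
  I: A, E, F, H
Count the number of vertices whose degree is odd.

Degrees: A:6, B:2, C:4, D:4, E:4, F:3, G:4, H:5, I:4
Odd-degree vertices: F, H.

2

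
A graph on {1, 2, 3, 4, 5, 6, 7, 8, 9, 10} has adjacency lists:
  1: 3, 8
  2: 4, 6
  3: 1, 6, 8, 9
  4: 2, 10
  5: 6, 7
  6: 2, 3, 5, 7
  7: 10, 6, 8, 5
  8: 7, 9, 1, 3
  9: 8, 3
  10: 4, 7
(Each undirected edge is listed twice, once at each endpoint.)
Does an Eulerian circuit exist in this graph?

Degrees: 1:2, 2:2, 3:4, 4:2, 5:2, 6:4, 7:4, 8:4, 9:2, 10:2
Every vertex has even degree and the edges form a single connected piece, so an Eulerian circuit exists.

Yes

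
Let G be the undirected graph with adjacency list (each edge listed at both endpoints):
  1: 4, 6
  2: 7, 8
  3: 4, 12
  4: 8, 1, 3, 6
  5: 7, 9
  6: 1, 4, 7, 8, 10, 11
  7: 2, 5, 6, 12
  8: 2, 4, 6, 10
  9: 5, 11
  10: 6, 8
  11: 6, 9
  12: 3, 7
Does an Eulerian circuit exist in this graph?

Yes

Degrees: 1:2, 2:2, 3:2, 4:4, 5:2, 6:6, 7:4, 8:4, 9:2, 10:2, 11:2, 12:2
Every vertex has even degree and the edges form a single connected piece, so an Eulerian circuit exists.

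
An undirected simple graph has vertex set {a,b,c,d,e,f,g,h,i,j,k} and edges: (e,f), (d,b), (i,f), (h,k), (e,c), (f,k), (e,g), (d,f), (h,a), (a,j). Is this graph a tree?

|V| = 11, |E| = 10.
Connected and |E| = |V| - 1, which characterizes a tree.

Yes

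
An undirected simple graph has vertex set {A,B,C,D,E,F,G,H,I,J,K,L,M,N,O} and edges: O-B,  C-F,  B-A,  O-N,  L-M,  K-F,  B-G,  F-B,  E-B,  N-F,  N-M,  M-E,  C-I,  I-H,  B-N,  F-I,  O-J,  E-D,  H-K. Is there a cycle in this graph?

Yes

|V| = 15, |E| = 19, number of components = 1.
One cycle is B-N-O-B.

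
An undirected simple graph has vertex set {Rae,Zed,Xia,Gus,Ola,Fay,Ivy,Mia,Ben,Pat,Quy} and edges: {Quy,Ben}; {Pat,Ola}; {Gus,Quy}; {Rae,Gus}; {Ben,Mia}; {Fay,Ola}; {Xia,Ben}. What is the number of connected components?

Component: {Zed}
Component: {Ivy}
Component: {Ola, Fay, Pat}
Component: {Rae, Xia, Gus, Mia, Ben, Quy}

4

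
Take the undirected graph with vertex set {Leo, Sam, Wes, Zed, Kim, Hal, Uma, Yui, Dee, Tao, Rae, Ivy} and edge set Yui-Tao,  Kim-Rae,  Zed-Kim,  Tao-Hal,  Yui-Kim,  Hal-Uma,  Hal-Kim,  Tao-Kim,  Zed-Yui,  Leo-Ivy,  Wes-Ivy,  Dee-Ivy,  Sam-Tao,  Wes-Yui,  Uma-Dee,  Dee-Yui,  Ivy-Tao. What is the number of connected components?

1

Component: {Leo, Sam, Wes, Zed, Kim, Hal, Uma, Yui, Dee, Tao, Rae, Ivy}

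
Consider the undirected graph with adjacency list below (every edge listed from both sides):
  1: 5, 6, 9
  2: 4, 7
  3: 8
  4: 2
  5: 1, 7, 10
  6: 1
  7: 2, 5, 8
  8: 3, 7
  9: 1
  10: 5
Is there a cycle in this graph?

No

|V| = 10, |E| = 9, number of components = 1.
Since 9 = 10 - 1, the graph is a forest and contains no cycle.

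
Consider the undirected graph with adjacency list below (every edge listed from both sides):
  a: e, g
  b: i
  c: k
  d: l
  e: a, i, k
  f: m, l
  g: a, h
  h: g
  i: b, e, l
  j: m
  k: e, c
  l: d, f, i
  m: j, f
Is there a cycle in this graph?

No

|V| = 13, |E| = 12, number of components = 1.
Since 12 = 13 - 1, the graph is a forest and contains no cycle.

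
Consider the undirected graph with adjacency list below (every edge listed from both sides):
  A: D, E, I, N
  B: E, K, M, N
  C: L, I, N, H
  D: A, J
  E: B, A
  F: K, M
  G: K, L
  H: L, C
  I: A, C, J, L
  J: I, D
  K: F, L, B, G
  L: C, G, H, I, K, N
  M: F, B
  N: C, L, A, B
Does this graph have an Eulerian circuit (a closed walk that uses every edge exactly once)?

Yes

Degrees: A:4, B:4, C:4, D:2, E:2, F:2, G:2, H:2, I:4, J:2, K:4, L:6, M:2, N:4
Every vertex has even degree and the edges form a single connected piece, so an Eulerian circuit exists.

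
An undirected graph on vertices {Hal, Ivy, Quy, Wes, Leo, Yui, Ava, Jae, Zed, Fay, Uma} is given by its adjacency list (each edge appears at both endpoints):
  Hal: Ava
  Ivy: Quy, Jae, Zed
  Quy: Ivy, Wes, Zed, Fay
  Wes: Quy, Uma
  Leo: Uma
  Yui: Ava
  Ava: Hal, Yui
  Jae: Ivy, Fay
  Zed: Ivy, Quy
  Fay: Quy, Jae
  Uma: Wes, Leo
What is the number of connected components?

Component: {Hal, Yui, Ava}
Component: {Ivy, Quy, Wes, Leo, Jae, Zed, Fay, Uma}

2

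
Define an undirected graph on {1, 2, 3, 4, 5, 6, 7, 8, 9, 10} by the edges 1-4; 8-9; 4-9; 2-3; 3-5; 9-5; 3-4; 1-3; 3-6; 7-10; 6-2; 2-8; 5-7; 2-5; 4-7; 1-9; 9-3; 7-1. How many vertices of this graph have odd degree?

Degrees: 1:4, 2:4, 3:6, 4:4, 5:4, 6:2, 7:4, 8:2, 9:5, 10:1
Odd-degree vertices: 9, 10.

2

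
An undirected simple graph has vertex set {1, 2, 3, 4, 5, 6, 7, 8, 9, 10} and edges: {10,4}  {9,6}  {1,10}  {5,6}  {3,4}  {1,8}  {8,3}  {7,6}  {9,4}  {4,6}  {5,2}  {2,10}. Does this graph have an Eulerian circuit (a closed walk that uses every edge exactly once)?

No

Degrees: 1:2, 2:2, 3:2, 4:4, 5:2, 6:4, 7:1, 8:2, 9:2, 10:3
7, 10 have odd degree; an Eulerian circuit needs every degree to be even, so none exists.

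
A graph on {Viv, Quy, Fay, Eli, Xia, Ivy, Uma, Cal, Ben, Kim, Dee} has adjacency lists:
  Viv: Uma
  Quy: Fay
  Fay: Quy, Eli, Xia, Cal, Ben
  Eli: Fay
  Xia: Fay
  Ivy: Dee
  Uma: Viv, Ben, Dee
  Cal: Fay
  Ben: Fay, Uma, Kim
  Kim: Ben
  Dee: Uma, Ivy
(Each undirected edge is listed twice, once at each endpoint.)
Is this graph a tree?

|V| = 11, |E| = 10.
Connected and |E| = |V| - 1, which characterizes a tree.

Yes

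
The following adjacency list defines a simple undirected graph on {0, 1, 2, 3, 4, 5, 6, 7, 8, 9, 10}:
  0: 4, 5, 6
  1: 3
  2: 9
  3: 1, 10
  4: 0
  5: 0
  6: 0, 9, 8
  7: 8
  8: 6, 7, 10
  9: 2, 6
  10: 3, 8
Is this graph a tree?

Yes

|V| = 11, |E| = 10.
It is connected with exactly 10 edges, hence acyclic — it is a tree.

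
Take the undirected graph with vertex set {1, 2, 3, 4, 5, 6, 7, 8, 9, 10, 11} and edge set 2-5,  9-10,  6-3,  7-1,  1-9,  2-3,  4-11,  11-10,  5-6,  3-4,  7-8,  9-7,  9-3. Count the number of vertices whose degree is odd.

Degrees: 1:2, 2:2, 3:4, 4:2, 5:2, 6:2, 7:3, 8:1, 9:4, 10:2, 11:2
Odd-degree vertices: 7, 8.

2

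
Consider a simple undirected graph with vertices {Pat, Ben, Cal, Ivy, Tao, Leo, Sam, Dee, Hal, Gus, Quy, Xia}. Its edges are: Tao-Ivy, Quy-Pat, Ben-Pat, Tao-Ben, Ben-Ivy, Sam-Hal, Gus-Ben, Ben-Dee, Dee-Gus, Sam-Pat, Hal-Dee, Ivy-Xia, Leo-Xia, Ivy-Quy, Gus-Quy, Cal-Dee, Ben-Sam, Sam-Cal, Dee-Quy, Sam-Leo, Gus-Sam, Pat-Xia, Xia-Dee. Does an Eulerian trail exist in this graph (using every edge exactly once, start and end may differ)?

Yes

Degrees: Pat:4, Ben:6, Cal:2, Ivy:4, Tao:2, Leo:2, Sam:6, Dee:6, Hal:2, Gus:4, Quy:4, Xia:4
Odd-degree vertices: none (0 total).
The non-isolated vertices are connected and exactly 0 have odd degree, so an Eulerian trail exists.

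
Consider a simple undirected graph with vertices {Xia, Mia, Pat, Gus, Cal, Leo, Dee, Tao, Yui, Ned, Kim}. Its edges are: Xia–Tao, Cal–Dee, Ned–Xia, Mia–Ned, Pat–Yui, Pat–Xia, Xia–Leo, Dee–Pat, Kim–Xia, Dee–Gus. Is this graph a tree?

The graph has 11 vertices and 10 edges.
It is connected with exactly 10 edges, hence acyclic — it is a tree.

Yes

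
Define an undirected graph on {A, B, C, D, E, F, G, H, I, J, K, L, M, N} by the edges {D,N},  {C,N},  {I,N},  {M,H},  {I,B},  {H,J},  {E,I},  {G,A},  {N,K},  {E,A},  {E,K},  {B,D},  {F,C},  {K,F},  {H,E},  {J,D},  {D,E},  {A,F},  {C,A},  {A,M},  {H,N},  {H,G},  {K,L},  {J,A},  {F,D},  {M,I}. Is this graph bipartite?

The cycle C-A-E-D-N-C has length 5, which is odd, so the graph is not bipartite.

No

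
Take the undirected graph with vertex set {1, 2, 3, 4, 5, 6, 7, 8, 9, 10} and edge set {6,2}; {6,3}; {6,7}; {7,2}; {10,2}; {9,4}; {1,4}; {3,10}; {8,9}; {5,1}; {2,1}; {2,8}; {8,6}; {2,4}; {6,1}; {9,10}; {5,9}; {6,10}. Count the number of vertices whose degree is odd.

2

Degrees: 1:4, 2:6, 3:2, 4:3, 5:2, 6:6, 7:2, 8:3, 9:4, 10:4
Odd-degree vertices: 4, 8.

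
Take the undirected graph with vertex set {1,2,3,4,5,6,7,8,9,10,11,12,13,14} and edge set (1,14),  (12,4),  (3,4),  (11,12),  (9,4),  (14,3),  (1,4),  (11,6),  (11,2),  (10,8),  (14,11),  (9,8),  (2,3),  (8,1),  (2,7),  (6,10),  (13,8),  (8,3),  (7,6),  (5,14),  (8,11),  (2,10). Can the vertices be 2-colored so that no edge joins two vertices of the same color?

The cycle 1-4-12-11-14-1 has length 5, which is odd, so the graph is not bipartite.

No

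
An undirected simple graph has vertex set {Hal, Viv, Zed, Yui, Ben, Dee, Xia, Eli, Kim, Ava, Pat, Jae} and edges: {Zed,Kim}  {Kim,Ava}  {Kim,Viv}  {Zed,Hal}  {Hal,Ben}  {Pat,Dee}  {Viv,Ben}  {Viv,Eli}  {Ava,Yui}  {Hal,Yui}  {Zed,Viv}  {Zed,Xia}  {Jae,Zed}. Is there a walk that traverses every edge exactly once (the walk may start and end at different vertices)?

Degrees: Hal:3, Viv:4, Zed:5, Yui:2, Ben:2, Dee:1, Xia:1, Eli:1, Kim:3, Ava:2, Pat:1, Jae:1
Odd-degree vertices: Hal, Zed, Dee, Xia, Eli, Kim, Pat, Jae (8 total).
An Eulerian trail requires 0 or 2 odd-degree vertices; here there are 8.

No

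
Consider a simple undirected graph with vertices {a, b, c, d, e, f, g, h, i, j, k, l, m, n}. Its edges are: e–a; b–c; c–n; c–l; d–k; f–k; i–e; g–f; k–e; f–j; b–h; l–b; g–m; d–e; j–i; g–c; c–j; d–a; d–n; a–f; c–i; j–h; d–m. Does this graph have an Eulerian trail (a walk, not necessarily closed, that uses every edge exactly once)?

No

Degrees: a:3, b:3, c:6, d:5, e:4, f:4, g:3, h:2, i:3, j:4, k:3, l:2, m:2, n:2
Odd-degree vertices: a, b, d, g, i, k (6 total).
With 6 odd-degree vertices (more than two), no single trail can use every edge.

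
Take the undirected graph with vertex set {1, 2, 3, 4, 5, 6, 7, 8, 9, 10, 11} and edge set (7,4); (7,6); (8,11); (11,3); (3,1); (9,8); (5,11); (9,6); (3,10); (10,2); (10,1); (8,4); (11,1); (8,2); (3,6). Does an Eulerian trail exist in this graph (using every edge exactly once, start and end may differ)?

No

Degrees: 1:3, 2:2, 3:4, 4:2, 5:1, 6:3, 7:2, 8:4, 9:2, 10:3, 11:4
Odd-degree vertices: 1, 5, 6, 10 (4 total).
An Eulerian trail requires 0 or 2 odd-degree vertices; here there are 4.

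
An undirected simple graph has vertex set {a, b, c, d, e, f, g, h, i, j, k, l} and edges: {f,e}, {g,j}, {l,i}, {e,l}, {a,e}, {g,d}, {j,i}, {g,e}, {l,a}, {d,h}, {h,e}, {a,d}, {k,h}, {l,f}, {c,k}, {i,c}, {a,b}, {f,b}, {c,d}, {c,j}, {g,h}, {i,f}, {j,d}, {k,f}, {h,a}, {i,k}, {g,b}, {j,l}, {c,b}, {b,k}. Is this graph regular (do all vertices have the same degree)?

Degrees: a:5, b:5, c:5, d:5, e:5, f:5, g:5, h:5, i:5, j:5, k:5, l:5
Every vertex has degree 5, so the graph is 5-regular.

Yes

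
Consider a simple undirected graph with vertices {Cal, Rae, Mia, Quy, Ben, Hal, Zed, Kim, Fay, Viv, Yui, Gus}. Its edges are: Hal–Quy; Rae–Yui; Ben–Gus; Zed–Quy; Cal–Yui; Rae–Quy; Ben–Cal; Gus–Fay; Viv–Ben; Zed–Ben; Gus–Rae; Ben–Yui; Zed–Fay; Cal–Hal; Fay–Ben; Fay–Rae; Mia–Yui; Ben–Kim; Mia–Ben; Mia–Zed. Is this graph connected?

Starting from Cal and exploring outward reaches every vertex (Cal, Ben, Hal, Yui, Viv, Kim, Fay, Mia, Gus, Zed, Quy, Rae); the graph is connected.

Yes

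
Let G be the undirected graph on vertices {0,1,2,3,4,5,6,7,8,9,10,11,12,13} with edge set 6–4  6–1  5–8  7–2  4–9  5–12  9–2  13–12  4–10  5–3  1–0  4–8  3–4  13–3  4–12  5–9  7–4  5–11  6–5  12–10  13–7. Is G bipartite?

No

The cycle 12-10-4-12 has length 3, which is odd, so the graph is not bipartite.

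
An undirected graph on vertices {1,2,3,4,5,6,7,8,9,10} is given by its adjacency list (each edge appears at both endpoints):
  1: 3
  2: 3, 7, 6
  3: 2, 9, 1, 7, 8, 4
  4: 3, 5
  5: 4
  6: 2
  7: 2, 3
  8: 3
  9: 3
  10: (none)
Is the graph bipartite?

The cycle 2-7-3-2 has length 3, which is odd, so the graph is not bipartite.

No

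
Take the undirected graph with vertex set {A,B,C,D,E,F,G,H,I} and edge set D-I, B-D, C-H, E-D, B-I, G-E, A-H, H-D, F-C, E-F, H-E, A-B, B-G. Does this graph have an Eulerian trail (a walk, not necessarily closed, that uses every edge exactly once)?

Degrees: A:2, B:4, C:2, D:4, E:4, F:2, G:2, H:4, I:2
Odd-degree vertices: none (0 total).
With 0 odd-degree vertices and all edges in one connected piece, an Eulerian trail exists.

Yes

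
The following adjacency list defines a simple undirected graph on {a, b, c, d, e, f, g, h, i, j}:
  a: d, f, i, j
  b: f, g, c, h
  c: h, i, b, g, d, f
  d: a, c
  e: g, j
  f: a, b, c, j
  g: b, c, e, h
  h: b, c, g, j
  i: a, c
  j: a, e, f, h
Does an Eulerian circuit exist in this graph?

Yes

Degrees: a:4, b:4, c:6, d:2, e:2, f:4, g:4, h:4, i:2, j:4
Every vertex has even degree and the edges form a single connected piece, so an Eulerian circuit exists.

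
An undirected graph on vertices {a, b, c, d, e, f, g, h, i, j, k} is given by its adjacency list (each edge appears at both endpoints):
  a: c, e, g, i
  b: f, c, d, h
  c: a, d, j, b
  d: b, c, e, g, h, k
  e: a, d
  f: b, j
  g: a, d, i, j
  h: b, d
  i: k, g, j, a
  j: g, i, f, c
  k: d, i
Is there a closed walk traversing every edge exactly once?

Degrees: a:4, b:4, c:4, d:6, e:2, f:2, g:4, h:2, i:4, j:4, k:2
All degrees are even and the non-isolated vertices are connected — an Eulerian circuit exists.

Yes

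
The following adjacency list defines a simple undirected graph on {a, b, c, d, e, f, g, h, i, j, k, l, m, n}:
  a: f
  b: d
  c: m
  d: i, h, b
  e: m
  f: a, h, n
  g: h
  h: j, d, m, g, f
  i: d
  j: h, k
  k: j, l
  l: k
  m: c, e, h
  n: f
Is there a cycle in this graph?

No

The graph has 14 vertices, 13 edges, and 1 connected component.
Since 13 = 14 - 1, the graph is a forest and contains no cycle.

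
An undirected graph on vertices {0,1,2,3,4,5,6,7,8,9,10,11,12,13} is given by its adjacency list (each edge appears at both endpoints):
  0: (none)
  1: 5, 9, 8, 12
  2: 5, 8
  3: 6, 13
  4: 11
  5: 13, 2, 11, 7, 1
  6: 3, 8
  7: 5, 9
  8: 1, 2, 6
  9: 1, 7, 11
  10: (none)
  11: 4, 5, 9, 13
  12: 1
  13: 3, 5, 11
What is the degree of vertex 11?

Neighbors of 11: 4, 5, 9, 13.

4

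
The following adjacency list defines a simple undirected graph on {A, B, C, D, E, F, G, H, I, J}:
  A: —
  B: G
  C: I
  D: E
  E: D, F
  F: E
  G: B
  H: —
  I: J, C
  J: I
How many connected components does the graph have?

5

Component: {A}
Component: {H}
Component: {B, G}
Component: {C, I, J}
Component: {D, E, F}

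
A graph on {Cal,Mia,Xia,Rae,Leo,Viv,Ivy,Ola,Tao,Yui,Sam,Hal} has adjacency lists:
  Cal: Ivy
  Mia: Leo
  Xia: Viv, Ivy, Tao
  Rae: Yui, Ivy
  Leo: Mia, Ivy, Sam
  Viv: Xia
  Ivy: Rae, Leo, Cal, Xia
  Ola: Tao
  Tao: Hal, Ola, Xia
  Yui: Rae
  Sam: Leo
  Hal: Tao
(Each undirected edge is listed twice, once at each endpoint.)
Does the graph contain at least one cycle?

No

|V| = 12, |E| = 11, number of components = 1.
Since 11 = 12 - 1, the graph is a forest and contains no cycle.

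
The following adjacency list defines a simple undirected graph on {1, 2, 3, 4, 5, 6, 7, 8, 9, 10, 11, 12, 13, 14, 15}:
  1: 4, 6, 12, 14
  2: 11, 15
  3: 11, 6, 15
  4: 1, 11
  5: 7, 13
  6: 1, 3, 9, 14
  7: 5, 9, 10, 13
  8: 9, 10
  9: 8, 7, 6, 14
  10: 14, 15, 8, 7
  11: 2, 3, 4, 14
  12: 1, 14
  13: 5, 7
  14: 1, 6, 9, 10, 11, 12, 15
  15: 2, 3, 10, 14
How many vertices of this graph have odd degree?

2

Degrees: 1:4, 2:2, 3:3, 4:2, 5:2, 6:4, 7:4, 8:2, 9:4, 10:4, 11:4, 12:2, 13:2, 14:7, 15:4
Odd-degree vertices: 3, 14.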